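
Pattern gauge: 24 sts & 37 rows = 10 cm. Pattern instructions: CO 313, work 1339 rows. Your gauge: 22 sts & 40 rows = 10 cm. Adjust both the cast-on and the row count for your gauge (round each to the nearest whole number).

Cast on 287 stitches; work 1448 rows.

Stitches: 313 × 22/24 = 286.92 → 287.
Rows: 1339 × 40/37 = 1447.57 → 1448.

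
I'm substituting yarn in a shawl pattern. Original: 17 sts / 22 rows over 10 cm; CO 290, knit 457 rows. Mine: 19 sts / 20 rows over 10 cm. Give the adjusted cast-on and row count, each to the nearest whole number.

Cast on 324 stitches; work 415 rows.

Stitches: 290 × 19/17 = 324.12 → 324.
Rows: 457 × 20/22 = 415.45 → 415.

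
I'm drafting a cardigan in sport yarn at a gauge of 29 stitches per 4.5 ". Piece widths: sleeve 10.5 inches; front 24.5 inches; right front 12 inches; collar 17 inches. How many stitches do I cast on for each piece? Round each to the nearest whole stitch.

sleeve 68; front 158; right front 77; collar 110.

Rate = 29/4.5 = 6.444 sts per in.
sleeve: 10.5 × 6.444 = 67.67 → 68.
front: 24.5 × 6.444 = 157.89 → 158.
right front: 12 × 6.444 = 77.33 → 77.
collar: 17 × 6.444 = 109.56 → 110.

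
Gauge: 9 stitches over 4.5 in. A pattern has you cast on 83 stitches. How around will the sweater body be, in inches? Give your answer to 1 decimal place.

41.5 inches.

9 stitches / 4.5 inch = 2 stitches per inch.
83 / 2 = 41.50 inches.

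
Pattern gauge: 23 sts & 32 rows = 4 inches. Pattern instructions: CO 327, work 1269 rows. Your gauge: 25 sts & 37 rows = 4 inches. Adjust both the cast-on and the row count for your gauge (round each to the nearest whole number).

Stitches: 327 × 25/23 = 355.43 → 355.
Rows: 1269 × 37/32 = 1467.28 → 1467.

Cast on 355 stitches; work 1467 rows.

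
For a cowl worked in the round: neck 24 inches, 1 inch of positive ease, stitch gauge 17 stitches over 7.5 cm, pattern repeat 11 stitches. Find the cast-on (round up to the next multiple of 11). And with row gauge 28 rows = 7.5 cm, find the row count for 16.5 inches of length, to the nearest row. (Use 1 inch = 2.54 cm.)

Finished = 24 + 1 = 25 inches.
25 inches × 2.54 = 63.50 cm.
17/7.5 = 2.267 sts per cm; 63.50 × 2.267 = 143.93 sts.
Next multiple of 11 → 154.
16.5 inches = 41.91 cm; × 3.733 = 156.46 → 156 rows.

Cast on 154 stitches; work 156 rows.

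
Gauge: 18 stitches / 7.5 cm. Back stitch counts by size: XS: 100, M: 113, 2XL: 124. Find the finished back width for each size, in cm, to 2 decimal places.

XS 41.67 cm; M 47.08 cm; 2XL 51.67 cm.

18/7.5 = 2.4 sts per cm.
XS: 100 / 2.4 = 41.667 → 41.67 cm.
M: 113 / 2.4 = 47.083 → 47.08 cm.
2XL: 124 / 2.4 = 51.667 → 51.67 cm.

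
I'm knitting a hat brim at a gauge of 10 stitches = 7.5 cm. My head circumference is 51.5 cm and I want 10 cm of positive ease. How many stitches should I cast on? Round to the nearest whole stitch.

Finished = 51.5 + 10 = 61.5 cm.
10 / 7.5 = 1.333 sts per cm.
61.50 × 1.333 = 82.00 sts.

CO 82 sts.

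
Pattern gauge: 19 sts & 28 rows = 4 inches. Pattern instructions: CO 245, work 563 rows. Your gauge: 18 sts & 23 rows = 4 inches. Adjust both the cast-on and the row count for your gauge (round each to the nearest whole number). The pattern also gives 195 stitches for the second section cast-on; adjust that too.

Cast on 232 stitches; work 462 rows; second section cast-on 185 stitches.

Stitches: 245 × 18/19 = 232.11 → 232.
Rows: 563 × 23/28 = 462.46 → 462.
second section cast-on: 195 × 18/19 = 184.74 → 185.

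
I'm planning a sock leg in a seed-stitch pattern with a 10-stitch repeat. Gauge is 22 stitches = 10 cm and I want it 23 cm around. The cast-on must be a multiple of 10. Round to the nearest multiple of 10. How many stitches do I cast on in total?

Cast on 50 stitches.

22 / 10 = 2.2 sts per cm.
23 × 2.2 = 50.60 sts.
Nearest multiple of 10: 50.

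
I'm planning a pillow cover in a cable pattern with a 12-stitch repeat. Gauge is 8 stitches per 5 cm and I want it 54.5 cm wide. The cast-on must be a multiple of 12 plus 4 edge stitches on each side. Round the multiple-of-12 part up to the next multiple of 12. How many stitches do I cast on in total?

Cast on 92 stitches.

8 / 5 = 1.6 sts per cm.
54.5 × 1.6 = 87.20 sts.
Less 8 edge sts → 79.20 for the repeat.
Next multiple of 12: 84.
Add back 8 edge sts → 92.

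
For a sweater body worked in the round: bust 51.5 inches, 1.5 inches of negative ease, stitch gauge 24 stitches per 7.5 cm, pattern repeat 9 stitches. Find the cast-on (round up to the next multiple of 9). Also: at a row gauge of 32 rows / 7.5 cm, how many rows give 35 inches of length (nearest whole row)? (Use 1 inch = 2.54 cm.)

Finished = 51.5 − 1.5 = 50 inches.
50 inches × 2.54 = 127.00 cm.
24/7.5 = 3.2 sts per cm; 127.00 × 3.2 = 406.40 sts.
Next multiple of 9 → 414.
35 inches = 88.90 cm; × 4.267 = 379.31 → 379 rows.

Cast on 414 stitches; work 379 rows.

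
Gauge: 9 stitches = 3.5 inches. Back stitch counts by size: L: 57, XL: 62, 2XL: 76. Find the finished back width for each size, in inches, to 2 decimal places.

9/3.5 = 2.571 sts per in.
L: 57 / 2.571 = 22.167 → 22.17 in.
XL: 62 / 2.571 = 24.111 → 24.11 in.
2XL: 76 / 2.571 = 29.556 → 29.56 in.

L 22.17 inches; XL 24.11 inches; 2XL 29.56 inches.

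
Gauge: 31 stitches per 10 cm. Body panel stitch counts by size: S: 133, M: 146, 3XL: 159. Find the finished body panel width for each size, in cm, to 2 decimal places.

31/10 = 3.1 sts per cm.
S: 133 / 3.1 = 42.903 → 42.90 cm.
M: 146 / 3.1 = 47.097 → 47.10 cm.
3XL: 159 / 3.1 = 51.290 → 51.29 cm.

S 42.90 cm; M 47.10 cm; 3XL 51.29 cm.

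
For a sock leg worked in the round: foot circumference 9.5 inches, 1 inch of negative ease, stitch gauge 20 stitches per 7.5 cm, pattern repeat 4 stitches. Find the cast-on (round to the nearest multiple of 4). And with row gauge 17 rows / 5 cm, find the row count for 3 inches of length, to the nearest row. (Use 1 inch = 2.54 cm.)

Finished = 9.5 − 1 = 8.5 inches.
8.5 inches × 2.54 = 21.59 cm.
20/7.5 = 2.667 sts per cm; 21.59 × 2.667 = 57.57 sts.
Nearest multiple of 4 → 56.
3 inches = 7.62 cm; × 3.4 = 25.91 → 26 rows.

Cast on 56 stitches; work 26 rows.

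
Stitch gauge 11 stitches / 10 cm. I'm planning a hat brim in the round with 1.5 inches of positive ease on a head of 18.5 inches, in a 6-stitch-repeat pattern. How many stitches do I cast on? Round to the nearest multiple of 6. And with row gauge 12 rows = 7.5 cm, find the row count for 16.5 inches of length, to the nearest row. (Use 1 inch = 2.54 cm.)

Finished = 18.5 + 1.5 = 20 inches.
20 inches × 2.54 = 50.80 cm.
11/10 = 1.1 sts per cm; 50.80 × 1.1 = 55.88 sts.
Nearest multiple of 6 → 54.
16.5 inches = 41.91 cm; × 1.6 = 67.06 → 67 rows.

Cast on 54 stitches; work 67 rows.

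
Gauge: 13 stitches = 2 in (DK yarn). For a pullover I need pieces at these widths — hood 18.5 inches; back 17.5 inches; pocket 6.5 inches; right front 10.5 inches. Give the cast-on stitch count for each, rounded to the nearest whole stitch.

Rate = 13/2 = 6.5 sts per in.
hood: 18.5 × 6.5 = 120.25 → 120.
back: 17.5 × 6.5 = 113.75 → 114.
pocket: 6.5 × 6.5 = 42.25 → 42.
right front: 10.5 × 6.5 = 68.25 → 68.

hood 120; back 114; pocket 42; right front 68.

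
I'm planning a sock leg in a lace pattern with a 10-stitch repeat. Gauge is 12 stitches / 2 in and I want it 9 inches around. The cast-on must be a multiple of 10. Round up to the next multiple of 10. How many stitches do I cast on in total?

CO 60 sts.

12 / 2 = 6 sts per inch.
9 × 6 = 54.00 sts.
Next multiple of 10: 60.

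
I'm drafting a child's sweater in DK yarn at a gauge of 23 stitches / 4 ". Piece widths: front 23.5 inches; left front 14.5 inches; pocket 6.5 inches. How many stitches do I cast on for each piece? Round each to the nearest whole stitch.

front 135; left front 83; pocket 37.

Rate = 23/4 = 5.75 sts per in.
front: 23.5 × 5.75 = 135.12 → 135.
left front: 14.5 × 5.75 = 83.38 → 83.
pocket: 6.5 × 5.75 = 37.38 → 37.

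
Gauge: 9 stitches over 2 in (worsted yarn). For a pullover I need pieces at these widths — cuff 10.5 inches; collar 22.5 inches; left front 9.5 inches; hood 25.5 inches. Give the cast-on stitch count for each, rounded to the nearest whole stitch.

Rate = 9/2 = 4.5 sts per in.
cuff: 10.5 × 4.5 = 47.25 → 47.
collar: 22.5 × 4.5 = 101.25 → 101.
left front: 9.5 × 4.5 = 42.75 → 43.
hood: 25.5 × 4.5 = 114.75 → 115.

cuff 47; collar 101; left front 43; hood 115.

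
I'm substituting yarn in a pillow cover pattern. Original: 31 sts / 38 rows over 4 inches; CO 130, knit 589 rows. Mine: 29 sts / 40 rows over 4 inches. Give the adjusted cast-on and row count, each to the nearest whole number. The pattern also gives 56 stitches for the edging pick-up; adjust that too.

Stitches: 130 × 29/31 = 121.61 → 122.
Rows: 589 × 40/38 = 620.00 → 620.
edging pick-up: 56 × 29/31 = 52.39 → 52.

Cast on 122 stitches; work 620 rows; edging pick-up 52 stitches.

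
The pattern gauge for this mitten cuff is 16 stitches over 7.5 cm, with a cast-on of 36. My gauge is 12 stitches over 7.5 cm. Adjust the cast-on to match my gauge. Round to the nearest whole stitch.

Scale factor = 12 / 16 = 0.750.
36 × 12 / 16 = 27.00 sts.

Cast on 27 stitches.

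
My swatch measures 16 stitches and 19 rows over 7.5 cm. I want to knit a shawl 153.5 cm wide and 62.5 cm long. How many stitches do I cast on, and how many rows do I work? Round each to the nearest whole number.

Cast on 327 stitches and work 158 rows.

Stitch gauge = 16/7.5 = 2.133 sts/cm; 153.5 × 2.133 = 327.47 → 327 sts.
Row gauge = 19/7.5 = 2.533 rows/cm; 62.5 × 2.533 = 158.33 → 158 rows.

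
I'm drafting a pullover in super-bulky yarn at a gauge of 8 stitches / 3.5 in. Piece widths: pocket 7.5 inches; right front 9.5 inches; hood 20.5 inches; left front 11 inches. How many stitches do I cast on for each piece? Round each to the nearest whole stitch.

pocket 17; right front 22; hood 47; left front 25.

Rate = 8/3.5 = 2.286 sts per in.
pocket: 7.5 × 2.286 = 17.14 → 17.
right front: 9.5 × 2.286 = 21.71 → 22.
hood: 20.5 × 2.286 = 46.86 → 47.
left front: 11 × 2.286 = 25.14 → 25.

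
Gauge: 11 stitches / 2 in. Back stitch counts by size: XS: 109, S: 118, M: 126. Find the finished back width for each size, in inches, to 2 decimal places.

11/2 = 5.5 sts per in.
XS: 109 / 5.5 = 19.818 → 19.82 in.
S: 118 / 5.5 = 21.455 → 21.45 in.
M: 126 / 5.5 = 22.909 → 22.91 in.

XS 19.82 inches; S 21.45 inches; M 22.91 inches.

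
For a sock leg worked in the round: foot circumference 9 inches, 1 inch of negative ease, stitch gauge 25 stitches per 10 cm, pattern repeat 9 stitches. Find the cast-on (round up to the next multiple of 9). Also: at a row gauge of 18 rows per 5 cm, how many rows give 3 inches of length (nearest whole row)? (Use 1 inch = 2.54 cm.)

Finished = 9 − 1 = 8 inches.
8 inches × 2.54 = 20.32 cm.
25/10 = 2.5 sts per cm; 20.32 × 2.5 = 50.80 sts.
Next multiple of 9 → 54.
3 inches = 7.62 cm; × 3.6 = 27.43 → 27 rows.

Cast on 54 stitches; work 27 rows.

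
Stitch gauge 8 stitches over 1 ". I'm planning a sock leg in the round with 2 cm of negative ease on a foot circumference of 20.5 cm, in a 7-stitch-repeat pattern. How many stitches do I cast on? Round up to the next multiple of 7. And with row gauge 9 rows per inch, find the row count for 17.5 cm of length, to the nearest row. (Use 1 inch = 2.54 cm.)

Cast on 63 stitches; work 62 rows.

Finished = 20.5 − 2 = 18.5 cm.
18.5 cm × 1/2.54 = 7.28 inches.
8/1 = 8 sts per in; 7.28 × 8 = 58.27 sts.
Next multiple of 7 → 63.
17.5 cm = 6.89 inches; × 9 = 62.01 → 62 rows.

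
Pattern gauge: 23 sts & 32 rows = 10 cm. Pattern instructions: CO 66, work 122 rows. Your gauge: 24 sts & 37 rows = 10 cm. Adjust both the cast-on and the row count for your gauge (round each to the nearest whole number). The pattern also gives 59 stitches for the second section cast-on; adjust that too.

Stitches: 66 × 24/23 = 68.87 → 69.
Rows: 122 × 37/32 = 141.06 → 141.
second section cast-on: 59 × 24/23 = 61.57 → 62.

Cast on 69 stitches; work 141 rows; second section cast-on 62 stitches.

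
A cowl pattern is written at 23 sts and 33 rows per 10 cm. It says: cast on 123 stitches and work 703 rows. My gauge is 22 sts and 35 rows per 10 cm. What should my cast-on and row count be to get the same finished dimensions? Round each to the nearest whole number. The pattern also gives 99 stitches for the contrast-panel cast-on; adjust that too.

Cast on 118 stitches; work 746 rows; contrast-panel cast-on 95 stitches.

Stitches: 123 × 22/23 = 117.65 → 118.
Rows: 703 × 35/33 = 745.61 → 746.
contrast-panel cast-on: 99 × 22/23 = 94.70 → 95.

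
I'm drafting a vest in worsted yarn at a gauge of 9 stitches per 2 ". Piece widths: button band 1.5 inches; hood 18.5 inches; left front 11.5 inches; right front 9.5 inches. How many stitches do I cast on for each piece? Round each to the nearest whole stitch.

Rate = 9/2 = 4.5 sts per in.
button band: 1.5 × 4.5 = 6.75 → 7.
hood: 18.5 × 4.5 = 83.25 → 83.
left front: 11.5 × 4.5 = 51.75 → 52.
right front: 9.5 × 4.5 = 42.75 → 43.

button band 7; hood 83; left front 52; right front 43.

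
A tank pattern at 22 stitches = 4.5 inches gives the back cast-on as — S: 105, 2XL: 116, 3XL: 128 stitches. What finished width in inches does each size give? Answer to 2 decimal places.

22/4.5 = 4.889 sts per in.
S: 105 / 4.889 = 21.477 → 21.48 in.
2XL: 116 / 4.889 = 23.727 → 23.73 in.
3XL: 128 / 4.889 = 26.182 → 26.18 in.

S 21.48 inches; 2XL 23.73 inches; 3XL 26.18 inches.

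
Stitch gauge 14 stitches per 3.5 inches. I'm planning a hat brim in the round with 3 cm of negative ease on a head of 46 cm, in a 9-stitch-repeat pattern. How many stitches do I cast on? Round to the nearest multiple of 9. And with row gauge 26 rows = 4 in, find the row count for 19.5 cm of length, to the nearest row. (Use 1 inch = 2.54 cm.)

Cast on 72 stitches; work 50 rows.

Finished = 46 − 3 = 43 cm.
43 cm × 1/2.54 = 16.93 inches.
14/3.5 = 4 sts per in; 16.93 × 4 = 67.72 sts.
Nearest multiple of 9 → 72.
19.5 cm = 7.68 inches; × 6.5 = 49.90 → 50 rows.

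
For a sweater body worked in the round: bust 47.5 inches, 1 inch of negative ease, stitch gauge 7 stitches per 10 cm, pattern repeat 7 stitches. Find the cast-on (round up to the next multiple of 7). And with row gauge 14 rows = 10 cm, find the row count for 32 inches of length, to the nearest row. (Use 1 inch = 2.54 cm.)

Cast on 84 stitches; work 114 rows.

Finished = 47.5 − 1 = 46.5 inches.
46.5 inches × 2.54 = 118.11 cm.
7/10 = 0.7 sts per cm; 118.11 × 0.7 = 82.68 sts.
Next multiple of 7 → 84.
32 inches = 81.28 cm; × 1.4 = 113.79 → 114 rows.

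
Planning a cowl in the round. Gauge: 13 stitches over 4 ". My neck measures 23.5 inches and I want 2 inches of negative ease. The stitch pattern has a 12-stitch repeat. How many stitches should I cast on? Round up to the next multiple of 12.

Finished = 23.5 − 2 = 21.5 inches.
13 / 4 = 3.25 sts/in.
21.5 × 3.25 = 69.88 sts.
Next multiple of 12: 72.

CO 72 sts.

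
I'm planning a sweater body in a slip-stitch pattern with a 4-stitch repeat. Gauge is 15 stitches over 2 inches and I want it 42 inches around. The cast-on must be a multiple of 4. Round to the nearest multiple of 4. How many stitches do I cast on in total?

316 stitches.

15 / 2 = 7.5 sts per inch.
42 × 7.5 = 315.00 sts.
Nearest multiple of 4: 316.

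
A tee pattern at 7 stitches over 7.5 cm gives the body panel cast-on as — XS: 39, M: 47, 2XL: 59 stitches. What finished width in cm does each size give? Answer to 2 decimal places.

XS 41.79 cm; M 50.36 cm; 2XL 63.21 cm.

7/7.5 = 0.933 sts per cm.
XS: 39 / 0.933 = 41.786 → 41.79 cm.
M: 47 / 0.933 = 50.357 → 50.36 cm.
2XL: 59 / 0.933 = 63.214 → 63.21 cm.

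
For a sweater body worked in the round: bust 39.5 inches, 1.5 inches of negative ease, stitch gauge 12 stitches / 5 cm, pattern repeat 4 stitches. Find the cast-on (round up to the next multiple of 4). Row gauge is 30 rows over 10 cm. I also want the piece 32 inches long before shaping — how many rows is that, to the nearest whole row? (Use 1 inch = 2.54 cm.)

Cast on 232 stitches; work 244 rows.

Finished = 39.5 − 1.5 = 38 inches.
38 inches × 2.54 = 96.52 cm.
12/5 = 2.4 sts per cm; 96.52 × 2.4 = 231.65 sts.
Next multiple of 4 → 232.
32 inches = 81.28 cm; × 3 = 243.84 → 244 rows.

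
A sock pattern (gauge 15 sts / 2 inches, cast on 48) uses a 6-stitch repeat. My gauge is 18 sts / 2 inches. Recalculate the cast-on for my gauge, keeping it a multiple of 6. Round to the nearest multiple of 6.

48 × 18 / 15 = 57.60.
Nearest multiple of 6: 60.

Cast on 60 stitches.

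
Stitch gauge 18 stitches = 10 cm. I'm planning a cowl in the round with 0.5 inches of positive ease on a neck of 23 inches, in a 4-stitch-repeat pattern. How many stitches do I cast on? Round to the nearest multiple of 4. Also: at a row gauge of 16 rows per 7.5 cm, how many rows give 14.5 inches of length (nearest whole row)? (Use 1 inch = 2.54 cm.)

Finished = 23 + 0.5 = 23.5 inches.
23.5 inches × 2.54 = 59.69 cm.
18/10 = 1.8 sts per cm; 59.69 × 1.8 = 107.44 sts.
Nearest multiple of 4 → 108.
14.5 inches = 36.83 cm; × 2.133 = 78.57 → 79 rows.

Cast on 108 stitches; work 79 rows.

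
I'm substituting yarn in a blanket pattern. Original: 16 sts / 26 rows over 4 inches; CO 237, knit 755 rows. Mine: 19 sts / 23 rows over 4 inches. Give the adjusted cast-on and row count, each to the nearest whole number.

Stitches: 237 × 19/16 = 281.44 → 281.
Rows: 755 × 23/26 = 667.88 → 668.

Cast on 281 stitches; work 668 rows.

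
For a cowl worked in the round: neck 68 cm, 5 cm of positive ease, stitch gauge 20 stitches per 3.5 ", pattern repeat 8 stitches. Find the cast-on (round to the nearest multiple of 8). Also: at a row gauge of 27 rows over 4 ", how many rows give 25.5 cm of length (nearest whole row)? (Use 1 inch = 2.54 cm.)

Cast on 168 stitches; work 68 rows.

Finished = 68 + 5 = 73 cm.
73 cm × 1/2.54 = 28.74 inches.
20/3.5 = 5.714 sts per in; 28.74 × 5.714 = 164.23 sts.
Nearest multiple of 8 → 168.
25.5 cm = 10.04 inches; × 6.75 = 67.77 → 68 rows.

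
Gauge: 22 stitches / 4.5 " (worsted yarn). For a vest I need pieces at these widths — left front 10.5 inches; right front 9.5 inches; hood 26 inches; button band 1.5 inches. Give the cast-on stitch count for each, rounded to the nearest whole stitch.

Rate = 22/4.5 = 4.889 sts per in.
left front: 10.5 × 4.889 = 51.33 → 51.
right front: 9.5 × 4.889 = 46.44 → 46.
hood: 26 × 4.889 = 127.11 → 127.
button band: 1.5 × 4.889 = 7.33 → 7.

left front 51; right front 46; hood 127; button band 7.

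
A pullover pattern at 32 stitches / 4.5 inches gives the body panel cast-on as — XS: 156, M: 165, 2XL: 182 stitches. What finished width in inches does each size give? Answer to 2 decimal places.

32/4.5 = 7.111 sts per in.
XS: 156 / 7.111 = 21.938 → 21.94 in.
M: 165 / 7.111 = 23.203 → 23.20 in.
2XL: 182 / 7.111 = 25.594 → 25.59 in.

XS 21.94 inches; M 23.20 inches; 2XL 25.59 inches.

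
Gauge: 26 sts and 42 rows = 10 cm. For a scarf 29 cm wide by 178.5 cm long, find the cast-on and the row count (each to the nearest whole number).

Stitch gauge = 26/10 = 2.6 sts/cm; 29 × 2.6 = 75.40 → 75 sts.
Row gauge = 42/10 = 4.2 rows/cm; 178.5 × 4.2 = 749.70 → 750 rows.

Cast on 75 stitches and work 750 rows.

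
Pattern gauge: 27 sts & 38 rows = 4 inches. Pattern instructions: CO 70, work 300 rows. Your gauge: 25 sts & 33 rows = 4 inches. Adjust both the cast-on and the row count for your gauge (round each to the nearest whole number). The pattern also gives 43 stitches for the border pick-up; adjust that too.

Stitches: 70 × 25/27 = 64.81 → 65.
Rows: 300 × 33/38 = 260.53 → 261.
border pick-up: 43 × 25/27 = 39.81 → 40.

Cast on 65 stitches; work 261 rows; border pick-up 40 stitches.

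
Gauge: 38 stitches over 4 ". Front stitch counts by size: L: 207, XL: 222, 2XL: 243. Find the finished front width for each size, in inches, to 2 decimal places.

L 21.79 inches; XL 23.37 inches; 2XL 25.58 inches.

38/4 = 9.5 sts per in.
L: 207 / 9.5 = 21.789 → 21.79 in.
XL: 222 / 9.5 = 23.368 → 23.37 in.
2XL: 243 / 9.5 = 25.579 → 25.58 in.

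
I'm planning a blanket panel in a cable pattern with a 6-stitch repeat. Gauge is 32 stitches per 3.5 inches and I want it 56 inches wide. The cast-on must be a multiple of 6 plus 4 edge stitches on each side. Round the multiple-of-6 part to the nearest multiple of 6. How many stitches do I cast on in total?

Cast on 512 stitches.

32 / 3.5 = 9.143 sts per inch.
56 × 9.143 = 512.00 sts.
Less 8 edge sts → 504.00 for the repeat.
Nearest multiple of 6: 504.
Add back 8 edge sts → 512.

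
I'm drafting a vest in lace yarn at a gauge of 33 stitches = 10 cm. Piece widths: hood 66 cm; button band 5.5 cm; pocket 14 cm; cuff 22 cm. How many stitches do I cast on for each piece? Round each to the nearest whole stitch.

Rate = 33/10 = 3.3 sts per cm.
hood: 66 × 3.3 = 217.80 → 218.
button band: 5.5 × 3.3 = 18.15 → 18.
pocket: 14 × 3.3 = 46.20 → 46.
cuff: 22 × 3.3 = 72.60 → 73.

hood 218; button band 18; pocket 46; cuff 73.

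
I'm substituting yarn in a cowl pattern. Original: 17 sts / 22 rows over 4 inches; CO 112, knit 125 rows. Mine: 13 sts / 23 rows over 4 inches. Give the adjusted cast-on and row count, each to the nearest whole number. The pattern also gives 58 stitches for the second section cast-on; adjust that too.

Cast on 86 stitches; work 131 rows; second section cast-on 44 stitches.

Stitches: 112 × 13/17 = 85.65 → 86.
Rows: 125 × 23/22 = 130.68 → 131.
second section cast-on: 58 × 13/17 = 44.35 → 44.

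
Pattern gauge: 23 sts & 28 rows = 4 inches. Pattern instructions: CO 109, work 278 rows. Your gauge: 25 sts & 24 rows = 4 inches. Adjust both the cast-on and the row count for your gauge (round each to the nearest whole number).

Cast on 118 stitches; work 238 rows.

Stitches: 109 × 25/23 = 118.48 → 118.
Rows: 278 × 24/28 = 238.29 → 238.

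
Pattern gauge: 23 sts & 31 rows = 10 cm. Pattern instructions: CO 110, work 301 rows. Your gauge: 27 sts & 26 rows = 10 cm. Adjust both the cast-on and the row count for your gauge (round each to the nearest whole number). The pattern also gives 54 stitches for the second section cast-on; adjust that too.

Stitches: 110 × 27/23 = 129.13 → 129.
Rows: 301 × 26/31 = 252.45 → 252.
second section cast-on: 54 × 27/23 = 63.39 → 63.

Cast on 129 stitches; work 252 rows; second section cast-on 63 stitches.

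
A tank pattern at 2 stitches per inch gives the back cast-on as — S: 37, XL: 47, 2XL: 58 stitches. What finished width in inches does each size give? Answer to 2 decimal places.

2/1 = 2 sts per in.
S: 37 / 2 = 18.500 → 18.50 in.
XL: 47 / 2 = 23.500 → 23.50 in.
2XL: 58 / 2 = 29.000 → 29.00 in.

S 18.50 inches; XL 23.50 inches; 2XL 29.00 inches.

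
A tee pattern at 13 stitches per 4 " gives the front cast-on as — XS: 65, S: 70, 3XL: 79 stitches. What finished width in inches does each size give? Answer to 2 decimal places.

13/4 = 3.25 sts per in.
XS: 65 / 3.25 = 20.000 → 20.00 in.
S: 70 / 3.25 = 21.538 → 21.54 in.
3XL: 79 / 3.25 = 24.308 → 24.31 in.

XS 20.00 inches; S 21.54 inches; 3XL 24.31 inches.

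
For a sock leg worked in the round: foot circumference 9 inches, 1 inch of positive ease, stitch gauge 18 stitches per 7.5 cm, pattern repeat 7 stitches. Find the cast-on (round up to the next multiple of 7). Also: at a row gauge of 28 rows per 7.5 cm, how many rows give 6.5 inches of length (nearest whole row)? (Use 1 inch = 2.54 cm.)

Finished = 9 + 1 = 10 inches.
10 inches × 2.54 = 25.40 cm.
18/7.5 = 2.4 sts per cm; 25.40 × 2.4 = 60.96 sts.
Next multiple of 7 → 63.
6.5 inches = 16.51 cm; × 3.733 = 61.64 → 62 rows.

Cast on 63 stitches; work 62 rows.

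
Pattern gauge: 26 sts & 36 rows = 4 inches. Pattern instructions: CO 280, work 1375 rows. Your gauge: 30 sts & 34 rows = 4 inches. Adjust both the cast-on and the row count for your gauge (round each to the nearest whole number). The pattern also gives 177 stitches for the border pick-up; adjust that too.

Cast on 323 stitches; work 1299 rows; border pick-up 204 stitches.

Stitches: 280 × 30/26 = 323.08 → 323.
Rows: 1375 × 34/36 = 1298.61 → 1299.
border pick-up: 177 × 30/26 = 204.23 → 204.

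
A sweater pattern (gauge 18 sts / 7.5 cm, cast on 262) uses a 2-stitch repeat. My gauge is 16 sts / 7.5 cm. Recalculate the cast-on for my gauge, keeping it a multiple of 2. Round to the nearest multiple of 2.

262 × 16 / 18 = 232.89.
Nearest multiple of 2: 232.

Cast on 232 stitches.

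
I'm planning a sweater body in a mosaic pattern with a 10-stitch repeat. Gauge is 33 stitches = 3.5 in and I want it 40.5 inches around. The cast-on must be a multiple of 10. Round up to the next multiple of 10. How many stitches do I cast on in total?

CO 390 sts.

33 / 3.5 = 9.429 sts per inch.
40.5 × 9.429 = 381.86 sts.
Next multiple of 10: 390.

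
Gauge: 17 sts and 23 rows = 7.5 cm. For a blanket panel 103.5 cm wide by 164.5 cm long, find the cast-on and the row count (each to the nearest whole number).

Stitch gauge = 17/7.5 = 2.267 sts/cm; 103.5 × 2.267 = 234.60 → 235 sts.
Row gauge = 23/7.5 = 3.067 rows/cm; 164.5 × 3.067 = 504.47 → 504 rows.

Cast on 235 stitches and work 504 rows.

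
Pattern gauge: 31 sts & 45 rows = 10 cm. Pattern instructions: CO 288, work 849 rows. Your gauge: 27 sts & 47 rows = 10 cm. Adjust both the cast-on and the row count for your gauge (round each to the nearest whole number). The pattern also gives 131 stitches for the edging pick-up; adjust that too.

Cast on 251 stitches; work 887 rows; edging pick-up 114 stitches.

Stitches: 288 × 27/31 = 250.84 → 251.
Rows: 849 × 47/45 = 886.73 → 887.
edging pick-up: 131 × 27/31 = 114.10 → 114.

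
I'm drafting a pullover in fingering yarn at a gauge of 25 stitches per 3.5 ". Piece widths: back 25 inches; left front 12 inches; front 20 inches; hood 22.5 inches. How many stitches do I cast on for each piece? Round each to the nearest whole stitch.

back 179; left front 86; front 143; hood 161.

Rate = 25/3.5 = 7.143 sts per in.
back: 25 × 7.143 = 178.57 → 179.
left front: 12 × 7.143 = 85.71 → 86.
front: 20 × 7.143 = 142.86 → 143.
hood: 22.5 × 7.143 = 160.71 → 161.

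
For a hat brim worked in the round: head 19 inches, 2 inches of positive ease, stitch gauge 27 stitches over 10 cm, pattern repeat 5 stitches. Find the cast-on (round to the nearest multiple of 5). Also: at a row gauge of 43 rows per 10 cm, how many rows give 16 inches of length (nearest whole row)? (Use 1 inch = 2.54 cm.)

Cast on 145 stitches; work 175 rows.

Finished = 19 + 2 = 21 inches.
21 inches × 2.54 = 53.34 cm.
27/10 = 2.7 sts per cm; 53.34 × 2.7 = 144.02 sts.
Nearest multiple of 5 → 145.
16 inches = 40.64 cm; × 4.3 = 174.75 → 175 rows.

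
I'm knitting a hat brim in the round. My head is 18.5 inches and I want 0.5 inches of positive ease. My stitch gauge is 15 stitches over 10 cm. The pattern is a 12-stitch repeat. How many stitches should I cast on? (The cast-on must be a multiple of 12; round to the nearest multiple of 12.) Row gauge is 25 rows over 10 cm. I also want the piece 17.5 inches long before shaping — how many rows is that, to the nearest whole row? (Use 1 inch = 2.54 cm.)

Finished = 18.5 + 0.5 = 19 inches.
19 inches × 2.54 = 48.26 cm.
15/10 = 1.5 sts per cm; 48.26 × 1.5 = 72.39 sts.
Nearest multiple of 12 → 72.
17.5 inches = 44.45 cm; × 2.5 = 111.12 → 111 rows.

Cast on 72 stitches; work 111 rows.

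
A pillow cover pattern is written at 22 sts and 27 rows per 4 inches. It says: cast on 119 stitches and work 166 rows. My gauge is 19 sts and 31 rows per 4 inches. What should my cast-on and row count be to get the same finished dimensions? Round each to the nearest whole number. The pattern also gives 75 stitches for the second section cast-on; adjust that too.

Cast on 103 stitches; work 191 rows; second section cast-on 65 stitches.

Stitches: 119 × 19/22 = 102.77 → 103.
Rows: 166 × 31/27 = 190.59 → 191.
second section cast-on: 75 × 19/22 = 64.77 → 65.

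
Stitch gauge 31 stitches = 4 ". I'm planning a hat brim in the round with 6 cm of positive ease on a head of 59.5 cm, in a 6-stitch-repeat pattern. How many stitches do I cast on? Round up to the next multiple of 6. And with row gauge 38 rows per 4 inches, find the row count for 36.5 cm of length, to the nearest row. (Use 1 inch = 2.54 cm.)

Finished = 59.5 + 6 = 65.5 cm.
65.5 cm × 1/2.54 = 25.79 inches.
31/4 = 7.75 sts per in; 25.79 × 7.75 = 199.85 sts.
Next multiple of 6 → 204.
36.5 cm = 14.37 inches; × 9.5 = 136.52 → 137 rows.

Cast on 204 stitches; work 137 rows.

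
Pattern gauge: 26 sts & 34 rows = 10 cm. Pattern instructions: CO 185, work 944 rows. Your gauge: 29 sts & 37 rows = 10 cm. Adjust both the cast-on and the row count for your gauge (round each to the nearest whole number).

Cast on 206 stitches; work 1027 rows.

Stitches: 185 × 29/26 = 206.35 → 206.
Rows: 944 × 37/34 = 1027.29 → 1027.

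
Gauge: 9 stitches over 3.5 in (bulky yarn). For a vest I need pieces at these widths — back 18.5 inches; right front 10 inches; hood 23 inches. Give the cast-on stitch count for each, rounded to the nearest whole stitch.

back 48; right front 26; hood 59.

Rate = 9/3.5 = 2.571 sts per in.
back: 18.5 × 2.571 = 47.57 → 48.
right front: 10 × 2.571 = 25.71 → 26.
hood: 23 × 2.571 = 59.14 → 59.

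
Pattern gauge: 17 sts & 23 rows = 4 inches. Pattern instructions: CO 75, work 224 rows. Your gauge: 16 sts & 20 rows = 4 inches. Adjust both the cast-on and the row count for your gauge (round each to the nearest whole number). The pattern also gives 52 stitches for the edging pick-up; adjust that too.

Stitches: 75 × 16/17 = 70.59 → 71.
Rows: 224 × 20/23 = 194.78 → 195.
edging pick-up: 52 × 16/17 = 48.94 → 49.

Cast on 71 stitches; work 195 rows; edging pick-up 49 stitches.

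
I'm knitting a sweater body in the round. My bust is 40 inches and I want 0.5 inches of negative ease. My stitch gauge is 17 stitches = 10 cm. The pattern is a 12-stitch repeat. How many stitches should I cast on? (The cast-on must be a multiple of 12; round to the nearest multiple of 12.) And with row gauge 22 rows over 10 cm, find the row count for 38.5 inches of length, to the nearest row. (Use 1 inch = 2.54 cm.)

Cast on 168 stitches; work 215 rows.

Finished = 40 − 0.5 = 39.5 inches.
39.5 inches × 2.54 = 100.33 cm.
17/10 = 1.7 sts per cm; 100.33 × 1.7 = 170.56 sts.
Nearest multiple of 12 → 168.
38.5 inches = 97.79 cm; × 2.2 = 215.14 → 215 rows.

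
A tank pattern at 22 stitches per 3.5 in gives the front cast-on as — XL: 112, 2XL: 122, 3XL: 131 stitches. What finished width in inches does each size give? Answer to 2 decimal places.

XL 17.82 inches; 2XL 19.41 inches; 3XL 20.84 inches.

22/3.5 = 6.286 sts per in.
XL: 112 / 6.286 = 17.818 → 17.82 in.
2XL: 122 / 6.286 = 19.409 → 19.41 in.
3XL: 131 / 6.286 = 20.841 → 20.84 in.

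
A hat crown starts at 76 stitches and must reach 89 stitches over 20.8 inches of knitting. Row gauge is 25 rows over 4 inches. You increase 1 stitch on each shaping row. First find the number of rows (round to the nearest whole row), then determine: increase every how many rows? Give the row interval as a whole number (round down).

Increase every 10th row.

Rows = 20.8 × 6.25 = 130.0 → 130 rows.
Stitches to add: 13 → 13 shaping rows (at 1 st each).
130 / 13 = 10.00 → every 10 rows.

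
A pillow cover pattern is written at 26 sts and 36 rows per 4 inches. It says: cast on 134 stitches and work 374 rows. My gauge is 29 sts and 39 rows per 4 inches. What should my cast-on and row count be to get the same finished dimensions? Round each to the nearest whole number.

Cast on 149 stitches; work 405 rows.

Stitches: 134 × 29/26 = 149.46 → 149.
Rows: 374 × 39/36 = 405.17 → 405.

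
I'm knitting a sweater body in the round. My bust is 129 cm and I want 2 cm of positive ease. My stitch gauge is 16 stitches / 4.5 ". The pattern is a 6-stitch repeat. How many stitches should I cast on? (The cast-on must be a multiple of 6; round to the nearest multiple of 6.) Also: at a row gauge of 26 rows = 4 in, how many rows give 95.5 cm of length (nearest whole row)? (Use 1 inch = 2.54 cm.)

Finished = 129 + 2 = 131 cm.
131 cm × 1/2.54 = 51.57 inches.
16/4.5 = 3.556 sts per in; 51.57 × 3.556 = 183.38 sts.
Nearest multiple of 6 → 186.
95.5 cm = 37.60 inches; × 6.5 = 244.39 → 244 rows.

Cast on 186 stitches; work 244 rows.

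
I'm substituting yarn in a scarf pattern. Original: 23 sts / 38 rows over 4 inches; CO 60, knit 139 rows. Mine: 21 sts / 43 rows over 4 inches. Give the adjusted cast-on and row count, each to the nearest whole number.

Cast on 55 stitches; work 157 rows.

Stitches: 60 × 21/23 = 54.78 → 55.
Rows: 139 × 43/38 = 157.29 → 157.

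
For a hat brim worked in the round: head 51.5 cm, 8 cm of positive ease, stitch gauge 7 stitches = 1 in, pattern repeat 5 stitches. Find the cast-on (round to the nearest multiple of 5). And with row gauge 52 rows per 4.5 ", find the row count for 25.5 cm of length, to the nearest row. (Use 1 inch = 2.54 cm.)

Finished = 51.5 + 8 = 59.5 cm.
59.5 cm × 1/2.54 = 23.43 inches.
7/1 = 7 sts per in; 23.43 × 7 = 163.98 sts.
Nearest multiple of 5 → 165.
25.5 cm = 10.04 inches; × 11.556 = 116.01 → 116 rows.

Cast on 165 stitches; work 116 rows.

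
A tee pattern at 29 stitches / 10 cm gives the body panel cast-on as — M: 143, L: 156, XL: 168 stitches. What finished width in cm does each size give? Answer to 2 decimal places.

29/10 = 2.9 sts per cm.
M: 143 / 2.9 = 49.310 → 49.31 cm.
L: 156 / 2.9 = 53.793 → 53.79 cm.
XL: 168 / 2.9 = 57.931 → 57.93 cm.

M 49.31 cm; L 53.79 cm; XL 57.93 cm.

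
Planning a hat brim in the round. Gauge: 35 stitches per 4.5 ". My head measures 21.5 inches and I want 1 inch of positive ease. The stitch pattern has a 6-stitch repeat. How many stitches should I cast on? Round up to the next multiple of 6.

Cast on 180 stitches.

Finished = 21.5 + 1 = 22.5 inches.
35 / 4.5 = 7.778 sts/in.
22.5 × 7.778 = 175.00 sts.
Next multiple of 6: 180.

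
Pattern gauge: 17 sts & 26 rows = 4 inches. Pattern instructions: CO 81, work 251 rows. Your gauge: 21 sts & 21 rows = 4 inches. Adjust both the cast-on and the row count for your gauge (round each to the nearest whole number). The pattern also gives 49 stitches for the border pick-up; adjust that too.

Stitches: 81 × 21/17 = 100.06 → 100.
Rows: 251 × 21/26 = 202.73 → 203.
border pick-up: 49 × 21/17 = 60.53 → 61.

Cast on 100 stitches; work 203 rows; border pick-up 61 stitches.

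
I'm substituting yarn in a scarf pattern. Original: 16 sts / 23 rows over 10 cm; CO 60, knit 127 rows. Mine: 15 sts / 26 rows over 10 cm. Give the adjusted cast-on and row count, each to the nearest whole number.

Cast on 56 stitches; work 144 rows.

Stitches: 60 × 15/16 = 56.25 → 56.
Rows: 127 × 26/23 = 143.57 → 144.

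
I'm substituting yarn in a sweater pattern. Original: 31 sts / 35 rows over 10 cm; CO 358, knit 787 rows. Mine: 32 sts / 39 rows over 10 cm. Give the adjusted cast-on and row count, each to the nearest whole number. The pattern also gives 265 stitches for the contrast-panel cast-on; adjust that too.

Stitches: 358 × 32/31 = 369.55 → 370.
Rows: 787 × 39/35 = 876.94 → 877.
contrast-panel cast-on: 265 × 32/31 = 273.55 → 274.

Cast on 370 stitches; work 877 rows; contrast-panel cast-on 274 stitches.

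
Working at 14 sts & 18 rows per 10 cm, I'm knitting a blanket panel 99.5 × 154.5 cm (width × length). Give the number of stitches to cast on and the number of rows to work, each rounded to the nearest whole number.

Cast on 139 stitches and work 278 rows.

Stitch gauge = 14/10 = 1.4 sts/cm; 99.5 × 1.4 = 139.30 → 139 sts.
Row gauge = 18/10 = 1.8 rows/cm; 154.5 × 1.8 = 278.10 → 278 rows.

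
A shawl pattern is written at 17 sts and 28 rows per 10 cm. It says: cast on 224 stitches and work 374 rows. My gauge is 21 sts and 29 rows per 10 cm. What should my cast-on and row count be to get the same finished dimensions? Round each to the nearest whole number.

Cast on 277 stitches; work 387 rows.

Stitches: 224 × 21/17 = 276.71 → 277.
Rows: 374 × 29/28 = 387.36 → 387.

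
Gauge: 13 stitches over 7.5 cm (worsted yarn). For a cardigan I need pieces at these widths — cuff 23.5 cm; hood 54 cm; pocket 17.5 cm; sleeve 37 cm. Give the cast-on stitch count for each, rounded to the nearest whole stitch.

Rate = 13/7.5 = 1.733 sts per cm.
cuff: 23.5 × 1.733 = 40.73 → 41.
hood: 54 × 1.733 = 93.60 → 94.
pocket: 17.5 × 1.733 = 30.33 → 30.
sleeve: 37 × 1.733 = 64.13 → 64.

cuff 41; hood 94; pocket 30; sleeve 64.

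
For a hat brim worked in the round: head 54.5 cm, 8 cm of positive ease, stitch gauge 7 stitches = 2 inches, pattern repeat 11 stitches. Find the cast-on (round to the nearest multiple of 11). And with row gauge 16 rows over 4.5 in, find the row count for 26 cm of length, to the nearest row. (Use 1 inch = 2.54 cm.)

Finished = 54.5 + 8 = 62.5 cm.
62.5 cm × 1/2.54 = 24.61 inches.
7/2 = 3.5 sts per in; 24.61 × 3.5 = 86.12 sts.
Nearest multiple of 11 → 88.
26 cm = 10.24 inches; × 3.556 = 36.40 → 36 rows.

Cast on 88 stitches; work 36 rows.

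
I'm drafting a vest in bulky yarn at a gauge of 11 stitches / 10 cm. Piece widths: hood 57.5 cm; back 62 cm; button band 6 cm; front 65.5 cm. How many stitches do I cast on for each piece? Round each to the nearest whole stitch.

Rate = 11/10 = 1.1 sts per cm.
hood: 57.5 × 1.1 = 63.25 → 63.
back: 62 × 1.1 = 68.20 → 68.
button band: 6 × 1.1 = 6.60 → 7.
front: 65.5 × 1.1 = 72.05 → 72.

hood 63; back 68; button band 7; front 72.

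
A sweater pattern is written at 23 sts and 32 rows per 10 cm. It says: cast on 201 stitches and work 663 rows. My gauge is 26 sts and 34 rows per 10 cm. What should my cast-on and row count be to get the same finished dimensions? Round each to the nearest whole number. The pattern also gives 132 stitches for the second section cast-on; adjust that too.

Cast on 227 stitches; work 704 rows; second section cast-on 149 stitches.

Stitches: 201 × 26/23 = 227.22 → 227.
Rows: 663 × 34/32 = 704.44 → 704.
second section cast-on: 132 × 26/23 = 149.22 → 149.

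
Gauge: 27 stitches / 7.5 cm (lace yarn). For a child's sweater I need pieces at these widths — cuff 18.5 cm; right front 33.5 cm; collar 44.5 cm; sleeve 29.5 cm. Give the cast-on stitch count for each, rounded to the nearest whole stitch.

Rate = 27/7.5 = 3.6 sts per cm.
cuff: 18.5 × 3.6 = 66.60 → 67.
right front: 33.5 × 3.6 = 120.60 → 121.
collar: 44.5 × 3.6 = 160.20 → 160.
sleeve: 29.5 × 3.6 = 106.20 → 106.

cuff 67; right front 121; collar 160; sleeve 106.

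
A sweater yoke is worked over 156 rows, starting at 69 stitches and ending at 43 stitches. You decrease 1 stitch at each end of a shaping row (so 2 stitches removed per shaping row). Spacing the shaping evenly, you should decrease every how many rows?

Stitches to remove: |43 − 69| = 26.
Shaping rows needed: 26 / 2 = 13.
156 rows / 13 = every 12 rows.

Decrease every 12th row.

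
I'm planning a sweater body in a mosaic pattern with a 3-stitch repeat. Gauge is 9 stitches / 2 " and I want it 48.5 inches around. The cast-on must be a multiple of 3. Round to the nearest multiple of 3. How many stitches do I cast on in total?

9 / 2 = 4.5 sts per inch.
48.5 × 4.5 = 218.25 sts.
Nearest multiple of 3: 219.

219 stitches.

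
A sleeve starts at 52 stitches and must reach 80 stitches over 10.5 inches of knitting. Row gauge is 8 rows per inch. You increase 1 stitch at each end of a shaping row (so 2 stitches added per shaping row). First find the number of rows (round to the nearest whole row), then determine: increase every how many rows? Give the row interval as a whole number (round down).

Rows = 10.5 × 8 = 84.0 → 84 rows.
Stitches to add: 28 → 14 shaping rows (at 2 st each).
84 / 14 = 6.00 → every 6 rows.

Increase every 6th row.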